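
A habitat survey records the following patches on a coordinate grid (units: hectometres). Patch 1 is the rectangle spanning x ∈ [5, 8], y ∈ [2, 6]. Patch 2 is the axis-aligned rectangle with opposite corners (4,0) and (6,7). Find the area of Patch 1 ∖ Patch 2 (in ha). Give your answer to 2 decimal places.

8.00

|Patch 1∩Patch 2|: x∈[5,6], y∈[2,6] → 1·4 = 4.
|Patch 1| = 12.
|Patch 1 ∖ Patch 2| = |Patch 1| − |Patch 1∩Patch 2| = 12 − 4 = 8.00.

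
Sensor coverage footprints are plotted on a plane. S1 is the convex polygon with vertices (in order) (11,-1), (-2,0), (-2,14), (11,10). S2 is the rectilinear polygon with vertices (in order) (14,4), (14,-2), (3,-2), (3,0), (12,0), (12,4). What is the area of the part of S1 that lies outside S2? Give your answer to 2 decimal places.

|S1| = 162.5, |S1∩S2| = 5.5385.
|S1 ∖ S2| = |S1| − |S1∩S2| = 162.5 − 5.5385 = 156.96.

156.96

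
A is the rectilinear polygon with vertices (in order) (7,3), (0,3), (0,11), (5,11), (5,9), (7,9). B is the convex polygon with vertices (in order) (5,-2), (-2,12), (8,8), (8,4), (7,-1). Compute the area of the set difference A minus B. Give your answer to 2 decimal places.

10.75

|A| = 52, |A∩B| = 41.25.
|A ∖ B| = |A| − |A∩B| = 52 − 41.25 = 10.75.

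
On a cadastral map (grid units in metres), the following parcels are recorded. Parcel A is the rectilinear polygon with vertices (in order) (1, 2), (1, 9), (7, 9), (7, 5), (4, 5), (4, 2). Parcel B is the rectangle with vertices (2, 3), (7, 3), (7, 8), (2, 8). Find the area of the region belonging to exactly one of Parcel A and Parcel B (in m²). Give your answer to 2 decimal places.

|Parcel A| = 33, |Parcel B| = 25, |Parcel A∩Parcel B| = 19.
|Parcel A △ Parcel B| = |Parcel A| + |Parcel B| − 2·|Parcel A∩Parcel B| = 33 + 25 − 38 = 20.00.

20.00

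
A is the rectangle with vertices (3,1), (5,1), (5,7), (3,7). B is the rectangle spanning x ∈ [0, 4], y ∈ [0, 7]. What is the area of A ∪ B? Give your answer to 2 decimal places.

34.00

By inclusion–exclusion:
Individual areas: |A| = 12, |B| = 28.
|A∩B|: x∈[3,4], y∈[1,7] → 1·6 = 6.
|A ∪ B| = 40 − 6 = 34.00.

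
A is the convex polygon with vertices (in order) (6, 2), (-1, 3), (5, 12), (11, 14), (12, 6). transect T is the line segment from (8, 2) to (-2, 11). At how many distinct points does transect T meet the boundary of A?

2

The segment meets the boundary at (1.958,7.438), (7.149,2.766).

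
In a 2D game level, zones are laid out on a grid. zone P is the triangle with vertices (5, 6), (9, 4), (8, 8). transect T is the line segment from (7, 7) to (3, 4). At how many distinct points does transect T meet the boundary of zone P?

The segment meets the boundary at (5.4,5.8).

1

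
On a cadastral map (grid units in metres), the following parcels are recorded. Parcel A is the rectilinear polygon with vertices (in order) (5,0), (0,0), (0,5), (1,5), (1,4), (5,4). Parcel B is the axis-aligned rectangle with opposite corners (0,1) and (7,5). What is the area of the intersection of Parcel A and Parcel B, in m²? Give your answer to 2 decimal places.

16.00

The intersection is the polygon with vertices (0,5), (1,5), (1,4), (5,4), (5,1), (0,1).
By the shoelace formula its area is 16.00.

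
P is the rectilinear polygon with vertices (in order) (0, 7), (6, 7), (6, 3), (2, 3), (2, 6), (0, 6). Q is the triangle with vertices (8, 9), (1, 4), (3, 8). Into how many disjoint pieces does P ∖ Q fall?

2

P ∖ Q splits into 2 disjoint pieces (area 2.25, area 12.3429).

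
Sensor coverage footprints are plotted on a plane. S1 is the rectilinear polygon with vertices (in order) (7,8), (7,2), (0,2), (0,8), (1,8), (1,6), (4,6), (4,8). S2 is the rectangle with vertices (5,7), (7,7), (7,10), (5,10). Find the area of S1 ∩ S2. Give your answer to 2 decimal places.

2.00

The intersection is the polygon with vertices (7,7), (5,7), (5,8), (7,8).
By the shoelace formula its area is 2.00.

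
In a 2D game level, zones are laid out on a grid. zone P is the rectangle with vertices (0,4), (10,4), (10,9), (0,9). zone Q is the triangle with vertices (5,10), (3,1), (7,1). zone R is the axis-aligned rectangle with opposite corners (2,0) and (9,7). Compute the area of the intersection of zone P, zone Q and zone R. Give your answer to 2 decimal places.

The intersection is the polygon with vertices (6.333,4), (3.667,4), (4.333,7), (5.667,7).
By the shoelace formula its area is 6.00.

6.00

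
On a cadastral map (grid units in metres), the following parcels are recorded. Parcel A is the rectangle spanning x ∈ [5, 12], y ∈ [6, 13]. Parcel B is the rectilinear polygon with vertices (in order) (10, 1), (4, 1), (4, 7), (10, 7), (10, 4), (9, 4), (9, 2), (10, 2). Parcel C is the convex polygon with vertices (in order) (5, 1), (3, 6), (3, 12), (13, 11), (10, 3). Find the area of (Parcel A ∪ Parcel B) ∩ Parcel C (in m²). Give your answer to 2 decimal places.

60.68

|Parcel A ∪ Parcel B| = 78.
|(Parcel A ∪ Parcel B) ∩ Parcel C| = 60.68.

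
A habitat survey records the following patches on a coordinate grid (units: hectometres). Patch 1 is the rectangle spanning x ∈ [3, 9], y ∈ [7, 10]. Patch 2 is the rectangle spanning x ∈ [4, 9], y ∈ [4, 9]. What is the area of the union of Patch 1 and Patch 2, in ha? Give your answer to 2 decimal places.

33.00

By inclusion–exclusion:
Individual areas: |Patch 1| = 18, |Patch 2| = 25.
|Patch 1∩Patch 2|: x∈[4,9], y∈[7,9] → 5·2 = 10.
|Patch 1 ∪ Patch 2| = 43 − 10 = 33.00.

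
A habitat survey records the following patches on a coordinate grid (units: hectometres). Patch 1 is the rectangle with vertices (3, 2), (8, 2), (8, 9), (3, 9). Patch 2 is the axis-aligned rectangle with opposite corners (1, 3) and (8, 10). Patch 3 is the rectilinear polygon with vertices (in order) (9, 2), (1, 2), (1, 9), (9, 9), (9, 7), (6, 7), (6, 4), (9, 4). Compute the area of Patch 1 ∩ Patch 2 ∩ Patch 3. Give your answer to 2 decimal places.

The intersection is the polygon with vertices (3,3), (3,9), (8,9), (8,7), (6,7), (6,4), (8,4), (8,3).
By the shoelace formula its area is 24.00.

24.00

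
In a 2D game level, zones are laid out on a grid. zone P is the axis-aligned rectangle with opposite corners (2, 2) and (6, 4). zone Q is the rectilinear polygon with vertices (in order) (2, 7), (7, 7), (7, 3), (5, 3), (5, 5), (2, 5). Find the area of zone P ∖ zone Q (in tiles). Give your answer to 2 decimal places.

|zone P| = 8, |zone P∩zone Q| = 1.
|zone P ∖ zone Q| = |zone P| − |zone P∩zone Q| = 8 − 1 = 7.00.

7.00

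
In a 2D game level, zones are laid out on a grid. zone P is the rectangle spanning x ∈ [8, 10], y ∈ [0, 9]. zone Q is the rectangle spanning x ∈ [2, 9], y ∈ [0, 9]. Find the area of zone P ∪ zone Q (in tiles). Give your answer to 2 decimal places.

By inclusion–exclusion:
Individual areas: |zone P| = 18, |zone Q| = 63.
|zone P∩zone Q|: x∈[8,9], y∈[0,9] → 1·9 = 9.
|zone P ∪ zone Q| = 81 − 9 = 72.00.

72.00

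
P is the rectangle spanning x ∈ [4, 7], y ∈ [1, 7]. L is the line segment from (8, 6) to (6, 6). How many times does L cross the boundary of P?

1

The segment meets the boundary at (7,6).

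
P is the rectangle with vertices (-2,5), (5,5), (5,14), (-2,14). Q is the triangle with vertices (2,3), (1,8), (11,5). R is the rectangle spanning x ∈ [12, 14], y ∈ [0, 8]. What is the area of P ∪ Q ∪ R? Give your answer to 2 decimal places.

93.80

By inclusion–exclusion:
Individual areas: |P| = 63, |Q| = 23.5, |R| = 16.
|P∩Q| = 8.7.
|P∩R| = 0 (no overlap).
|Q∩R| = 0.
|P∩Q∩R| = 0.
|P ∪ Q ∪ R| = 102.5 − 8.7 + 0 = 93.80.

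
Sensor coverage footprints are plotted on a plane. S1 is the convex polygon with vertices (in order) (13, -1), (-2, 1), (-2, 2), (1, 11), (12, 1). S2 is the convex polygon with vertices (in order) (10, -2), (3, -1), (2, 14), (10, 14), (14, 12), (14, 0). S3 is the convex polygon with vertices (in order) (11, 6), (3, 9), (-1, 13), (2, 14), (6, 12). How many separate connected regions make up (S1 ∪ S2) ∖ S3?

(S1 ∪ S2) ∖ S3 is a single connected region.

1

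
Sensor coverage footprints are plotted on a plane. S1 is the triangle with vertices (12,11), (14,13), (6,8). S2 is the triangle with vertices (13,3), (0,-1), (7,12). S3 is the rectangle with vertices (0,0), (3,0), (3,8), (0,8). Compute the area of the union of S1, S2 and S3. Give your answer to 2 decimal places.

91.43

By inclusion–exclusion:
Individual areas: |S1| = 3, |S2| = 70.5, |S3| = 24.
|S1∩S2| = 0.4449.
|S1∩S3| = 0.
|S2∩S3| = 5.6264.
|S1∩S2∩S3| = 0.
|S1 ∪ S2 ∪ S3| = 97.5 − 6.0712 + 0 = 91.43.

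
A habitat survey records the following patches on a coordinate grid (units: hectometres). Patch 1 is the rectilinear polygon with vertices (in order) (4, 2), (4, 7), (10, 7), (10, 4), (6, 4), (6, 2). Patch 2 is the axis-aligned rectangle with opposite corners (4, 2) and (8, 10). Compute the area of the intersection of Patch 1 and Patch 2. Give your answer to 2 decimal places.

16.00

The intersection is the polygon with vertices (4,7), (8,7), (8,4), (6,4), (6,2), (4,2).
By the shoelace formula its area is 16.00.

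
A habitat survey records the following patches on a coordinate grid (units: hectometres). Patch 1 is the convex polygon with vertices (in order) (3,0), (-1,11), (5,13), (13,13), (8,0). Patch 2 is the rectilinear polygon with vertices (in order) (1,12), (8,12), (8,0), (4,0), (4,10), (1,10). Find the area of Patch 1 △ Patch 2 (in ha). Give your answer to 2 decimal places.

|Patch 1| = 121.5, |Patch 2| = 54, |Patch 1∩Patch 2| = 53.8333.
|Patch 1 △ Patch 2| = |Patch 1| + |Patch 2| − 2·|Patch 1∩Patch 2| = 121.5 + 54 − 107.6667 = 67.83.

67.83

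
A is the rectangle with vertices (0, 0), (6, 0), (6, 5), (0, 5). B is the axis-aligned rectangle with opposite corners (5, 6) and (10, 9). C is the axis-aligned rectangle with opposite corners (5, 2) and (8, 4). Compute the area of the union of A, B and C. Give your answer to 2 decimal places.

By inclusion–exclusion:
Individual areas: |A| = 30, |B| = 15, |C| = 6.
|A∩B| = 0 (no overlap).
|A∩C|: x∈[5,6], y∈[2,4] → 1·2 = 2.
|B∩C| = 0 (no overlap).
|A∩B∩C| = 0.
|A ∪ B ∪ C| = 51 − 2 + 0 = 49.00.

49.00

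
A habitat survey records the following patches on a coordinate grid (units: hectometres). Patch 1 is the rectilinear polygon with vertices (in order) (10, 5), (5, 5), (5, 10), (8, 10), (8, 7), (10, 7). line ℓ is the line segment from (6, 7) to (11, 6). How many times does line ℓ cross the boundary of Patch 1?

1

The segment meets the boundary at (10,6.2).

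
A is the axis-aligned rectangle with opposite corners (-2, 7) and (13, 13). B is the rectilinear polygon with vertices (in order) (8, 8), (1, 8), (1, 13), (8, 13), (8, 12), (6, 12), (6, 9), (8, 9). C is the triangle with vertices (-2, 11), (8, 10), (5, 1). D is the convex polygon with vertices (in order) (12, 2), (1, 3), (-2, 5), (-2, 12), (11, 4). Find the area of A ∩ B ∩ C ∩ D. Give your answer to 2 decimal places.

3.77

The intersection is the polygon with vertices (1,8), (1,10.154), (4.5,8).
By the shoelace formula its area is 3.77.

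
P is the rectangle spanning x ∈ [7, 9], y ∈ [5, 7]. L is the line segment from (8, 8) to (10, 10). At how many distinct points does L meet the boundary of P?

The segment lies entirely outside P and never meets its boundary.

0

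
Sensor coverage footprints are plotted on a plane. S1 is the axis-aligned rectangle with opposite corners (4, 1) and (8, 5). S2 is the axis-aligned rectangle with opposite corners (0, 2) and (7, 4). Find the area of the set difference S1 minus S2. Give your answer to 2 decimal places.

10.00

|S1∩S2|: x∈[4,7], y∈[2,4] → 3·2 = 6.
|S1| = 16.
|S1 ∖ S2| = |S1| − |S1∩S2| = 16 − 6 = 10.00.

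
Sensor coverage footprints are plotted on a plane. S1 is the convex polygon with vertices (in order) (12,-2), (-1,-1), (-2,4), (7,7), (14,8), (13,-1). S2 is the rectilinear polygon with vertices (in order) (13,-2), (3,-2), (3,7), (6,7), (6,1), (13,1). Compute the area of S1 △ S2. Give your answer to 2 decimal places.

|S1| = 118, |S2| = 48, |S1∩S2| = 41.8846.
|S1 △ S2| = |S1| + |S2| − 2·|S1∩S2| = 118 + 48 − 83.7692 = 82.23.

82.23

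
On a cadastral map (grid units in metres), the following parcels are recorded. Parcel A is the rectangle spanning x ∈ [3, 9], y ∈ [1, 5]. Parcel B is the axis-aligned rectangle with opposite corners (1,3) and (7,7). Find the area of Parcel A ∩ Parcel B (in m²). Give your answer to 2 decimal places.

8.00

|Parcel A∩Parcel B|: x∈[3,7], y∈[3,5] → 4·2 = 8.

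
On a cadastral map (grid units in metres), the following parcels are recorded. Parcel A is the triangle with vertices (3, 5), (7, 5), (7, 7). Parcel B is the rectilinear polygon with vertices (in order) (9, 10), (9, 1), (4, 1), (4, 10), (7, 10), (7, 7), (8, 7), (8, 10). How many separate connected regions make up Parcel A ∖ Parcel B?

Parcel A ∖ Parcel B is a single connected region.

1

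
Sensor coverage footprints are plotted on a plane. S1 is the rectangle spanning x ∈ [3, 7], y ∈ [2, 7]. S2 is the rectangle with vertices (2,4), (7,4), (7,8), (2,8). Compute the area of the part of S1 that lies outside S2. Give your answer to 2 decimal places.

|S1∩S2|: x∈[3,7], y∈[4,7] → 4·3 = 12.
|S1| = 20.
|S1 ∖ S2| = |S1| − |S1∩S2| = 20 − 12 = 8.00.

8.00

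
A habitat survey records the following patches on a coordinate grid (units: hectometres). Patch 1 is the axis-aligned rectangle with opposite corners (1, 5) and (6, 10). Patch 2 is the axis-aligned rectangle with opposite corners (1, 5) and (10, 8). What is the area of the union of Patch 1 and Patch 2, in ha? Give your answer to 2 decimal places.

37.00

By inclusion–exclusion:
Individual areas: |Patch 1| = 25, |Patch 2| = 27.
|Patch 1∩Patch 2|: x∈[1,6], y∈[5,8] → 5·3 = 15.
|Patch 1 ∪ Patch 2| = 52 − 15 = 37.00.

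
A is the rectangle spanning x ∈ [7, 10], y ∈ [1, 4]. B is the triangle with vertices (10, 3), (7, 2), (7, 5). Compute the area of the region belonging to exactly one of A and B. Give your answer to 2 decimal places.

|A| = 9, |B| = 4.5, |A∩B| = 3.75.
|A △ B| = |A| + |B| − 2·|A∩B| = 9 + 4.5 − 7.5 = 6.00.

6.00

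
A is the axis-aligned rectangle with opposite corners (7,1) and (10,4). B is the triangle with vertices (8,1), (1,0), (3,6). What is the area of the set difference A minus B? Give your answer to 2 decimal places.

8.50

|A| = 9, |A∩B| = 0.5.
|A ∖ B| = |A| − |A∩B| = 9 − 0.5 = 8.50.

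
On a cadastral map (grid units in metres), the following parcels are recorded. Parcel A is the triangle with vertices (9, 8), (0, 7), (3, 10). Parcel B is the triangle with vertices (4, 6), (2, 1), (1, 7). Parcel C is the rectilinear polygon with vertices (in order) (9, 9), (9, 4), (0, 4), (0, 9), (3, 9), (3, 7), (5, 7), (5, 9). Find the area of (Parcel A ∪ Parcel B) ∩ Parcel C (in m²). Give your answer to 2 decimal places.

12.84

|Parcel A ∪ Parcel B| = 20.5.
|(Parcel A ∪ Parcel B) ∩ Parcel C| = 12.84.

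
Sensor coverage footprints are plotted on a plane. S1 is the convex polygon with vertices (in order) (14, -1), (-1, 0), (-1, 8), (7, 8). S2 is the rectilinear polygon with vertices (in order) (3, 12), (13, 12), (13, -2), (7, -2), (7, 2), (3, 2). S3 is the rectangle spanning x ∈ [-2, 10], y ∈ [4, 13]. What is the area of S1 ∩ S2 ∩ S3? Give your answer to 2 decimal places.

The intersection is the polygon with vertices (3,8), (7,8), (10,4.143), (10,4), (3,4).
By the shoelace formula its area is 22.21.

22.21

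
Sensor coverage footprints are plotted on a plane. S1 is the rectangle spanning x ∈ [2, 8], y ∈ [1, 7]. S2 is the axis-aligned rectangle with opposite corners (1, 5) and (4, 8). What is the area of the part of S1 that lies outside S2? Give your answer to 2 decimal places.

32.00

|S1∩S2|: x∈[2,4], y∈[5,7] → 2·2 = 4.
|S1| = 36.
|S1 ∖ S2| = |S1| − |S1∩S2| = 36 − 4 = 32.00.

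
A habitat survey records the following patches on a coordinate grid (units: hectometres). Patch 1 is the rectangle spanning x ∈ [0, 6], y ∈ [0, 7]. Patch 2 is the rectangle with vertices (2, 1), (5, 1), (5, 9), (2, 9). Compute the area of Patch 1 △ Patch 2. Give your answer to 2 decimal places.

30.00

|Patch 1∩Patch 2|: x∈[2,5], y∈[1,7] → 3·6 = 18.
|Patch 1 △ Patch 2| = |Patch 1| + |Patch 2| − 2·|Patch 1∩Patch 2| = 42 + 24 − 36 = 30.00.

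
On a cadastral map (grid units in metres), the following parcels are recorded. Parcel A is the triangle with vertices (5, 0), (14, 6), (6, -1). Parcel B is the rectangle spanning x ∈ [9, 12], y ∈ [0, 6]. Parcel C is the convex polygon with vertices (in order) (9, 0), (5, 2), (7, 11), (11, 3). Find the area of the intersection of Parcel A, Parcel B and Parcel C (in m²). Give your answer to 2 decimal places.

The intersection is the polygon with vertices (9,1.625), (9,2.667), (10.625,3.75), (10.87,3.261).
By the shoelace formula its area is 1.50.

1.50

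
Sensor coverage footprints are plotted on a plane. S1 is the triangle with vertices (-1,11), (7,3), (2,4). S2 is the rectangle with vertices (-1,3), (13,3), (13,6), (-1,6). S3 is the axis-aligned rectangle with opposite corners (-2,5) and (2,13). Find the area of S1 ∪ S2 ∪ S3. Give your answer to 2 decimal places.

73.00

By inclusion–exclusion:
Individual areas: |S1| = 16, |S2| = 42, |S3| = 32.
|S1∩S2| = 8.8571.
|S1∩S3| = 5.7857.
|S2∩S3|: x∈[-1,2], y∈[5,6] → 3·1 = 3.
|S1∩S2∩S3| = 0.6429.
|S1 ∪ S2 ∪ S3| = 90 − 17.6429 + 0.6429 = 73.00.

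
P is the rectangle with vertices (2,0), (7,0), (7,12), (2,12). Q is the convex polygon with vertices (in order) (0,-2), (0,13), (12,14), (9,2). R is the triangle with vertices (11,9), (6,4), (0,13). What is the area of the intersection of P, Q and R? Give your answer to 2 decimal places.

24.22

The intersection is the polygon with vertices (2,12), (2.75,12), (7,10.454), (7,5), (6,4), (2,10).
By the shoelace formula its area is 24.22.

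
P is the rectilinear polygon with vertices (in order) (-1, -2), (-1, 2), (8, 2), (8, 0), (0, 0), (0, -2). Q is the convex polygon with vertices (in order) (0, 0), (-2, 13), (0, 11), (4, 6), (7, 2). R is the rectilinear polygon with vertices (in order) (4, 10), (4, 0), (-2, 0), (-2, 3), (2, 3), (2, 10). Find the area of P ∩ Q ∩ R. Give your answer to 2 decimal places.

The intersection is the polygon with vertices (0,0), (-0.308,2), (4,2), (4,1.143).
By the shoelace formula its area is 6.02.

6.02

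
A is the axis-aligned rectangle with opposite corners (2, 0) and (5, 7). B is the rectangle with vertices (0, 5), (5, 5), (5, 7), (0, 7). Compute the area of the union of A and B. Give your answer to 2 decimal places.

25.00

By inclusion–exclusion:
Individual areas: |A| = 21, |B| = 10.
|A∩B|: x∈[2,5], y∈[5,7] → 3·2 = 6.
|A ∪ B| = 31 − 6 = 25.00.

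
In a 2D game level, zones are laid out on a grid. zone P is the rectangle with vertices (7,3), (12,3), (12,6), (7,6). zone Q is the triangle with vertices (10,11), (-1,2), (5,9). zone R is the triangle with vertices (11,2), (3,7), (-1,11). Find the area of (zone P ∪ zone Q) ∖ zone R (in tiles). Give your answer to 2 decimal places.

24.73

|zone P ∪ zone Q| = 26.5.
|(zone P ∪ zone Q) ∩ zone R| = 1.7718.
|(zone P ∪ zone Q) ∖ zone R| = 26.5 − 1.7718 = 24.73.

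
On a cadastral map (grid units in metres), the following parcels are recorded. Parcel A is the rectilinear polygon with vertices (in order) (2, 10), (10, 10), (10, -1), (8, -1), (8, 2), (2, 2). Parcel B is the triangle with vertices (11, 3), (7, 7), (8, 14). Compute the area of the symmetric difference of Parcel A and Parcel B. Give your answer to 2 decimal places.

|Parcel A| = 70, |Parcel B| = 16, |Parcel A∩Parcel B| = 11.342.
|Parcel A △ Parcel B| = |Parcel A| + |Parcel B| − 2·|Parcel A∩Parcel B| = 70 + 16 − 22.684 = 63.32.

63.32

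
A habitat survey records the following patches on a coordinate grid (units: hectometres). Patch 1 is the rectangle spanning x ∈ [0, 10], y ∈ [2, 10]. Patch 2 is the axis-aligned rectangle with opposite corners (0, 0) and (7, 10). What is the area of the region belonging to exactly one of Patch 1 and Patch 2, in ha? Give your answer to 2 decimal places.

38.00

|Patch 1∩Patch 2|: x∈[0,7], y∈[2,10] → 7·8 = 56.
|Patch 1 △ Patch 2| = |Patch 1| + |Patch 2| − 2·|Patch 1∩Patch 2| = 80 + 70 − 112 = 38.00.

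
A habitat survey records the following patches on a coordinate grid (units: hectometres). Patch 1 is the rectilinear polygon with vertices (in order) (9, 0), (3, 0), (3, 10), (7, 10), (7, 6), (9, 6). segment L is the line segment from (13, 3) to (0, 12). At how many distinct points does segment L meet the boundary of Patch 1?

The segment meets the boundary at (3,9.923), (7,7.154), (9,5.769), (8.667,6).

4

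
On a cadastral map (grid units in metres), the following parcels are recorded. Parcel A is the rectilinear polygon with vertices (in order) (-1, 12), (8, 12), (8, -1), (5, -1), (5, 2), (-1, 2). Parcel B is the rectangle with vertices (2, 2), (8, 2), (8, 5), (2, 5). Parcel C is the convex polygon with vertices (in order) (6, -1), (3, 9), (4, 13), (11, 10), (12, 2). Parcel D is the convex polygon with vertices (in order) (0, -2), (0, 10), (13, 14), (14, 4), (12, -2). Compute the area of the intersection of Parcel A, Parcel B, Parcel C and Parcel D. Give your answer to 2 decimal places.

10.05

The intersection is the polygon with vertices (4.2,5), (8,5), (8,2), (5.1,2).
By the shoelace formula its area is 10.05.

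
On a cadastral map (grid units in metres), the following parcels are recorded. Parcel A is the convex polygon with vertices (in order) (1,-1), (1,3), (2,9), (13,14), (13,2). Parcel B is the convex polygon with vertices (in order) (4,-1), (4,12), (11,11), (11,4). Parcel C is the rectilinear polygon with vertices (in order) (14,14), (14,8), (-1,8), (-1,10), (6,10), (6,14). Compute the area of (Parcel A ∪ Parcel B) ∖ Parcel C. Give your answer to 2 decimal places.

92.24

|Parcel A ∪ Parcel B| = 130.7649.
|(Parcel A ∪ Parcel B) ∩ Parcel C| = 38.5281.
|(Parcel A ∪ Parcel B) ∖ Parcel C| = 130.7649 − 38.5281 = 92.24.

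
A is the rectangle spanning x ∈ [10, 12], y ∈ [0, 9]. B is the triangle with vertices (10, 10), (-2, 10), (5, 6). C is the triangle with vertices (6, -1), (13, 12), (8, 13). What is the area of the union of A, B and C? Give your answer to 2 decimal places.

73.56

By inclusion–exclusion:
Individual areas: |A| = 18, |B| = 24, |C| = 36.
|A∩B| = 0.
|A∩C| = 1.7802.
|B∩C| = 2.6636.
|A∩B∩C| = 0.
|A ∪ B ∪ C| = 78 − 4.4438 + 0 = 73.56.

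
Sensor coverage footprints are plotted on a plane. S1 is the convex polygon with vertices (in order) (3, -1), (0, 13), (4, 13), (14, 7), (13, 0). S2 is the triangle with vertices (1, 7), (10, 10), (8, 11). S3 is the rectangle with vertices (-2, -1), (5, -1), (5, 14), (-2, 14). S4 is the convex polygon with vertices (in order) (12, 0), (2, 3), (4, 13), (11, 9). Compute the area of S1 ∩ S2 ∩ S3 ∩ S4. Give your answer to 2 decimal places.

The intersection is the polygon with vertices (5,8.333), (2.929,7.643), (3.032,8.161), (5,9.286).
By the shoelace formula its area is 1.44.

1.44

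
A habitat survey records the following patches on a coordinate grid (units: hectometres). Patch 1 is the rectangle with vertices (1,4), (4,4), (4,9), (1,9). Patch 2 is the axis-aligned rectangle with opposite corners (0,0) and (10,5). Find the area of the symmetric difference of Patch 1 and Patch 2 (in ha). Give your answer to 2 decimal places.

59.00

|Patch 1∩Patch 2|: x∈[1,4], y∈[4,5] → 3·1 = 3.
|Patch 1 △ Patch 2| = |Patch 1| + |Patch 2| − 2·|Patch 1∩Patch 2| = 15 + 50 − 6 = 59.00.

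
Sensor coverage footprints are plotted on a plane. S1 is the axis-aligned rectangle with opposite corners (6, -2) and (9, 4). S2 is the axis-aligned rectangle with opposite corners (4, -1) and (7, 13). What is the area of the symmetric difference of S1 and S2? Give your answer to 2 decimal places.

|S1∩S2|: x∈[6,7], y∈[-1,4] → 1·5 = 5.
|S1 △ S2| = |S1| + |S2| − 2·|S1∩S2| = 18 + 42 − 10 = 50.00.

50.00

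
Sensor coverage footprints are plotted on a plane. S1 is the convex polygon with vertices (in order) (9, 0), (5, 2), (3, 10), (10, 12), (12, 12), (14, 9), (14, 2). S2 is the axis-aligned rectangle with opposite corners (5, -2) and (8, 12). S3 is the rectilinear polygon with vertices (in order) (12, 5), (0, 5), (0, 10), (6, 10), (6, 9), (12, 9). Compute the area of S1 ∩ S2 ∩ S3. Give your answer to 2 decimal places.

13.00

The intersection is the polygon with vertices (5,10), (6,10), (6,9), (8,9), (8,5), (5,5).
By the shoelace formula its area is 13.00.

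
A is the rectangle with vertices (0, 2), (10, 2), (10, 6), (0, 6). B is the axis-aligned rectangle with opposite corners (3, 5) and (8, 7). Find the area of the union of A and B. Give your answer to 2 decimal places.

45.00

By inclusion–exclusion:
Individual areas: |A| = 40, |B| = 10.
|A∩B|: x∈[3,8], y∈[5,6] → 5·1 = 5.
|A ∪ B| = 50 − 5 = 45.00.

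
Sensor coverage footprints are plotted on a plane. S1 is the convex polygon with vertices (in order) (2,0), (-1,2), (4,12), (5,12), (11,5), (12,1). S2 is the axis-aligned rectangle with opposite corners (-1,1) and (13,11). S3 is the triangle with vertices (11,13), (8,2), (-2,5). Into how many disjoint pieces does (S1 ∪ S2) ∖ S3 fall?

(S1 ∪ S2) ∖ S3 splits into 2 disjoint pieces (area 65.8545, area 25.2363).

2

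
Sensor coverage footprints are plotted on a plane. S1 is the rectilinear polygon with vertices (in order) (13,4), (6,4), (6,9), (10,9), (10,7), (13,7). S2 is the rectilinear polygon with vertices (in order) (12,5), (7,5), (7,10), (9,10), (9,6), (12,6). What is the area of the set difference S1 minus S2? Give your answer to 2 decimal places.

18.00

|S1| = 29, |S1∩S2| = 11.
|S1 ∖ S2| = |S1| − |S1∩S2| = 29 − 11 = 18.00.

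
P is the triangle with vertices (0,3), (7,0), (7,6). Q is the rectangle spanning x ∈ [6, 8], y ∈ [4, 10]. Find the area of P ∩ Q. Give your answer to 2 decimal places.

1.79

The intersection is the polygon with vertices (7,6), (7,4), (6,4), (6,5.571).
By the shoelace formula its area is 1.79.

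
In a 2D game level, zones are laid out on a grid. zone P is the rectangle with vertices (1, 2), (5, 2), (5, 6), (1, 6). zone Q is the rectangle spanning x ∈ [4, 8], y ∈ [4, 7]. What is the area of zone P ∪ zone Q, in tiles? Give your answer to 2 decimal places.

26.00

By inclusion–exclusion:
Individual areas: |zone P| = 16, |zone Q| = 12.
|zone P∩zone Q|: x∈[4,5], y∈[4,6] → 1·2 = 2.
|zone P ∪ zone Q| = 28 − 2 = 26.00.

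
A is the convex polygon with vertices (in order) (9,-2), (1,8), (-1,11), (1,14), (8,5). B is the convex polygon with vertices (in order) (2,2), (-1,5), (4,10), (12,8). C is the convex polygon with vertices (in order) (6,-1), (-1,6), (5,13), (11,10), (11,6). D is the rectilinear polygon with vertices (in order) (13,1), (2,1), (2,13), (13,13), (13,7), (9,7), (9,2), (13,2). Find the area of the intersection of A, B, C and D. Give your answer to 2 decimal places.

19.47

The intersection is the polygon with vertices (4.138,9.966), (7.682,5.409), (4.568,3.541), (2,6.75), (2,8), (4,10).
By the shoelace formula its area is 19.47.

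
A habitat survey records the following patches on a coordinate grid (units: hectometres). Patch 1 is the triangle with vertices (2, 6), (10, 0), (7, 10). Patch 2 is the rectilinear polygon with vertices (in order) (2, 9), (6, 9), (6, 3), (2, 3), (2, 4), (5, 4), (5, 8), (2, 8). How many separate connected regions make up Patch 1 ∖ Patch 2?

Patch 1 ∖ Patch 2 splits into 2 disjoint pieces (area 6.8333, area 18.625).

2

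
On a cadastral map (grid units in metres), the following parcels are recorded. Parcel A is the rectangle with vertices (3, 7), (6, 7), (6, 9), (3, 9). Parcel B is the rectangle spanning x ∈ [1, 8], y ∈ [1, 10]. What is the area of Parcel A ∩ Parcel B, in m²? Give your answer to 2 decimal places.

6.00

|Parcel A∩Parcel B|: x∈[3,6], y∈[7,9] → 3·2 = 6.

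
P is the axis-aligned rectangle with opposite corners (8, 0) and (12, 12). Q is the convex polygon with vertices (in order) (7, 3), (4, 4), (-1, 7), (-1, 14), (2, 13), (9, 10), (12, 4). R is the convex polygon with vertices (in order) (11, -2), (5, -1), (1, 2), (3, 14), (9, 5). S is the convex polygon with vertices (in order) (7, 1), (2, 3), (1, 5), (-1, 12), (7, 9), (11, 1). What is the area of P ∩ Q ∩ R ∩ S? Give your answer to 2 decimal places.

2.80

The intersection is the polygon with vertices (8,6.5), (9,5), (9.432,3.486), (8,3.2).
By the shoelace formula its area is 2.80.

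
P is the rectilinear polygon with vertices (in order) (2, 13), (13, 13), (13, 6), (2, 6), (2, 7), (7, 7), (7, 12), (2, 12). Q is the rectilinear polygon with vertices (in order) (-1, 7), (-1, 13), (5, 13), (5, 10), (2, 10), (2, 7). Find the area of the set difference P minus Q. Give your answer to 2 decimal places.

49.00

|P| = 52, |P∩Q| = 3.
|P ∖ Q| = |P| − |P∩Q| = 52 − 3 = 49.00.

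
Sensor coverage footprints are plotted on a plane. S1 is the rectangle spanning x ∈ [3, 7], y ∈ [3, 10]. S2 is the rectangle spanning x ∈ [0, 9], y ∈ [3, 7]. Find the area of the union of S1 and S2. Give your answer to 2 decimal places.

48.00

By inclusion–exclusion:
Individual areas: |S1| = 28, |S2| = 36.
|S1∩S2|: x∈[3,7], y∈[3,7] → 4·4 = 16.
|S1 ∪ S2| = 64 − 16 = 48.00.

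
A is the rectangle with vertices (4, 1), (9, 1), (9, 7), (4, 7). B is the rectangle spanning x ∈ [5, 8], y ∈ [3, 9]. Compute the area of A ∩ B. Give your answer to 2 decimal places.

|A∩B|: x∈[5,8], y∈[3,7] → 3·4 = 12.

12.00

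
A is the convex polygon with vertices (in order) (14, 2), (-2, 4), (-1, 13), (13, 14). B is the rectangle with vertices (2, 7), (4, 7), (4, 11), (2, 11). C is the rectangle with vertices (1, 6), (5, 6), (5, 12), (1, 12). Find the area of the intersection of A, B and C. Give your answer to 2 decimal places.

8.00

The intersection is the polygon with vertices (2,11), (4,11), (4,7), (2,7).
By the shoelace formula its area is 8.00.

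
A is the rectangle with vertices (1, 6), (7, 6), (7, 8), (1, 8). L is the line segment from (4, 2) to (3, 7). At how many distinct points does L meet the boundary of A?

1

The segment meets the boundary at (3.2,6).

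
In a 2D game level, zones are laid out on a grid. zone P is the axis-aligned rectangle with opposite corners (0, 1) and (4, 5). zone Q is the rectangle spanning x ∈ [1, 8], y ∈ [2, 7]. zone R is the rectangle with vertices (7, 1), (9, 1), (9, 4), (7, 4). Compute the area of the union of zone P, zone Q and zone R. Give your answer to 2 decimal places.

By inclusion–exclusion:
Individual areas: |zone P| = 16, |zone Q| = 35, |zone R| = 6.
|zone P∩zone Q|: x∈[1,4], y∈[2,5] → 3·3 = 9.
|zone P∩zone R| = 0 (no overlap).
|zone Q∩zone R|: x∈[7,8], y∈[2,4] → 1·2 = 2.
|zone P∩zone Q∩zone R| = 0.
|zone P ∪ zone Q ∪ zone R| = 57 − 11 + 0 = 46.00.

46.00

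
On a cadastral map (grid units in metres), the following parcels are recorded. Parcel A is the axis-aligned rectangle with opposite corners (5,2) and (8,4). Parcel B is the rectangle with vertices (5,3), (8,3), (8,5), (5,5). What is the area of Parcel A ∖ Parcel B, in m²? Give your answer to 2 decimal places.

|Parcel A∩Parcel B|: x∈[5,8], y∈[3,4] → 3·1 = 3.
|Parcel A| = 6.
|Parcel A ∖ Parcel B| = |Parcel A| − |Parcel A∩Parcel B| = 6 − 3 = 3.00.

3.00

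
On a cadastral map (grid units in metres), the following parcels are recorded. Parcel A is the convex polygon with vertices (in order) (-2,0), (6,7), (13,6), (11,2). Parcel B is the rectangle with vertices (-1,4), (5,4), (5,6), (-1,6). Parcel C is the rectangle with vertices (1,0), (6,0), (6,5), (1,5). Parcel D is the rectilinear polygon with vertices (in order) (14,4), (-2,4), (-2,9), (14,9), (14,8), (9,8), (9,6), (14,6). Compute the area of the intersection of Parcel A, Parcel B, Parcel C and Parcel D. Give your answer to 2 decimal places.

1.86

The intersection is the polygon with vertices (2.571,4), (3.714,5), (5,5), (5,4).
By the shoelace formula its area is 1.86.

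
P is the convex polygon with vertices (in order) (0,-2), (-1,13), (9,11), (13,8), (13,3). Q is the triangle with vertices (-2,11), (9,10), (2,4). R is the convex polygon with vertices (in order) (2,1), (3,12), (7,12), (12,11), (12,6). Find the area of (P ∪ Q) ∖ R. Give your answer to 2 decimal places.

76.59

|P ∪ Q| = 147.2136.
|(P ∪ Q) ∩ R| = 70.625.
|(P ∪ Q) ∖ R| = 147.2136 − 70.625 = 76.59.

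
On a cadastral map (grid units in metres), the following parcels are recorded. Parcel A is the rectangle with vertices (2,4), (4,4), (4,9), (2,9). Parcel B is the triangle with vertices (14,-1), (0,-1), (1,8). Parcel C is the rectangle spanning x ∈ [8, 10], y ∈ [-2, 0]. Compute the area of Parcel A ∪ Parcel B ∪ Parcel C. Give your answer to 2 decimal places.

By inclusion–exclusion:
Individual areas: |Parcel A| = 10, |Parcel B| = 63, |Parcel C| = 4.
|Parcel A∩Parcel B| = 5.2308.
|Parcel A∩Parcel C| = 0 (no overlap).
|Parcel B∩Parcel C| = 2.
|Parcel A∩Parcel B∩Parcel C| = 0.
|Parcel A ∪ Parcel B ∪ Parcel C| = 77 − 7.2308 + 0 = 69.77.

69.77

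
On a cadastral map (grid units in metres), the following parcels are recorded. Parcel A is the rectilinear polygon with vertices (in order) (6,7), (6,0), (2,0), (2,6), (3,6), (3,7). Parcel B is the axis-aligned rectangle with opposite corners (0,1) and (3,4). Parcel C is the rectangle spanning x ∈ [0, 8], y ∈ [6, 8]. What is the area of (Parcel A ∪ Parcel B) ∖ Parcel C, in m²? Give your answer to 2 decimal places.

30.00

|Parcel A ∪ Parcel B| = 33.
|(Parcel A ∪ Parcel B) ∩ Parcel C| = 3.
|(Parcel A ∪ Parcel B) ∖ Parcel C| = 33 − 3 = 30.00.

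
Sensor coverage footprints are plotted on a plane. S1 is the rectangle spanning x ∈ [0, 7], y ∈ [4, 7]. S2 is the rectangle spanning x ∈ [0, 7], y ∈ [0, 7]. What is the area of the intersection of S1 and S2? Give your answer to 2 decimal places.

|S1∩S2|: x∈[0,7], y∈[4,7] → 7·3 = 21.

21.00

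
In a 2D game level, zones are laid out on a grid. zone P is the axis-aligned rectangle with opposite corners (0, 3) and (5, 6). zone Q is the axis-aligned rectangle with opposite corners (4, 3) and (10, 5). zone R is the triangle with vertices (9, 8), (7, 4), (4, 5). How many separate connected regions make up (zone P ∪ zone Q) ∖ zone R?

1

(zone P ∪ zone Q) ∖ zone R is a single connected region.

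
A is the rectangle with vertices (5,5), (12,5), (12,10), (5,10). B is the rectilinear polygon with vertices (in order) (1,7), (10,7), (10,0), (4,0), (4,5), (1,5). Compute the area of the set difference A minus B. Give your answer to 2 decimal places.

|A| = 35, |A∩B| = 10.
|A ∖ B| = |A| − |A∩B| = 35 − 10 = 25.00.

25.00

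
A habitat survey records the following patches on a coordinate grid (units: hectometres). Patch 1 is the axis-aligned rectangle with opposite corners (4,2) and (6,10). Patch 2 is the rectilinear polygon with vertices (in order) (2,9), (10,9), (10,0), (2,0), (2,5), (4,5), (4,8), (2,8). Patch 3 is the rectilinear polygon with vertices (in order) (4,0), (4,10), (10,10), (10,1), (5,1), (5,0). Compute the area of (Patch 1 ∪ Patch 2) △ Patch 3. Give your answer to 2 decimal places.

21.00

|Patch 1 ∪ Patch 2| = 68.
|(Patch 1 ∪ Patch 2) ∩ Patch 3| = 51.
|(Patch 1 ∪ Patch 2) △ Patch 3| = 68 + 55 − 102 = 21.00.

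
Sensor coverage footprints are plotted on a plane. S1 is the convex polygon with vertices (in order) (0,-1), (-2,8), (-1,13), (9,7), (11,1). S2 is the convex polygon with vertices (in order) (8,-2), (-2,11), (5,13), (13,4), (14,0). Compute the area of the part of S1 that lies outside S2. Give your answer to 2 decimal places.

|S1| = 111.5, |S1∩S2| = 68.0289.
|S1 ∖ S2| = |S1| − |S1∩S2| = 111.5 − 68.0289 = 43.47.

43.47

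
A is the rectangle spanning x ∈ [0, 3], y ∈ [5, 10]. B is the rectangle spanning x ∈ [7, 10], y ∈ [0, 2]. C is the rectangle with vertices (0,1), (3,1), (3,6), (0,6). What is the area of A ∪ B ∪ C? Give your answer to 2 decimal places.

By inclusion–exclusion:
Individual areas: |A| = 15, |B| = 6, |C| = 15.
|A∩B| = 0 (no overlap).
|A∩C|: x∈[0,3], y∈[5,6] → 3·1 = 3.
|B∩C| = 0 (no overlap).
|A∩B∩C| = 0.
|A ∪ B ∪ C| = 36 − 3 + 0 = 33.00.

33.00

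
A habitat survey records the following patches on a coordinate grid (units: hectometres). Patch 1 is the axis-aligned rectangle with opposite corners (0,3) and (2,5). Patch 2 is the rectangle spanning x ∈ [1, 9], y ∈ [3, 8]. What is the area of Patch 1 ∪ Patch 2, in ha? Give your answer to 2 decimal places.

42.00

By inclusion–exclusion:
Individual areas: |Patch 1| = 4, |Patch 2| = 40.
|Patch 1∩Patch 2|: x∈[1,2], y∈[3,5] → 1·2 = 2.
|Patch 1 ∪ Patch 2| = 44 − 2 = 42.00.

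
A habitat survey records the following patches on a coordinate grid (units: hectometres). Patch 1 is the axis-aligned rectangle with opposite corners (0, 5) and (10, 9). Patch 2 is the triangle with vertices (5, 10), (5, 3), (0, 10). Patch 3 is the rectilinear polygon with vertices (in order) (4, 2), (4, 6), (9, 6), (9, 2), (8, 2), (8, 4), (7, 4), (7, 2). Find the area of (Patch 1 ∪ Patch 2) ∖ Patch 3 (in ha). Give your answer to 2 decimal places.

39.77

|Patch 1 ∪ Patch 2| = 46.0714.
|(Patch 1 ∪ Patch 2) ∩ Patch 3| = 6.3.
|(Patch 1 ∪ Patch 2) ∖ Patch 3| = 46.0714 − 6.3 = 39.77.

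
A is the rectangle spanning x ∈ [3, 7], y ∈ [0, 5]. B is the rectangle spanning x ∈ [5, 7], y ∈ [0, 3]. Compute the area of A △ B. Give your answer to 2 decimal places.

|A∩B|: x∈[5,7], y∈[0,3] → 2·3 = 6.
|A △ B| = |A| + |B| − 2·|A∩B| = 20 + 6 − 12 = 14.00.

14.00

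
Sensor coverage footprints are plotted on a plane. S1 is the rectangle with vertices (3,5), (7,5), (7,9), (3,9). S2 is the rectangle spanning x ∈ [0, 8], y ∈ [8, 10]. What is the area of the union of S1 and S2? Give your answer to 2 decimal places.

28.00

By inclusion–exclusion:
Individual areas: |S1| = 16, |S2| = 16.
|S1∩S2|: x∈[3,7], y∈[8,9] → 4·1 = 4.
|S1 ∪ S2| = 32 − 4 = 28.00.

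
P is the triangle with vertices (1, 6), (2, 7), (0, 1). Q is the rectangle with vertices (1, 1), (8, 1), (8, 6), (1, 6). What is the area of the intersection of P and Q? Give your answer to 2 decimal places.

0.67

The intersection is the polygon with vertices (1,4), (1,6), (1.667,6).
By the shoelace formula its area is 0.67.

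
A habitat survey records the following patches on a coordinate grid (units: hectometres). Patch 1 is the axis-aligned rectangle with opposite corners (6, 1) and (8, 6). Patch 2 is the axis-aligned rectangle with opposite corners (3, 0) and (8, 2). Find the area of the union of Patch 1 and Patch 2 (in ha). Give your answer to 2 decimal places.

By inclusion–exclusion:
Individual areas: |Patch 1| = 10, |Patch 2| = 10.
|Patch 1∩Patch 2|: x∈[6,8], y∈[1,2] → 2·1 = 2.
|Patch 1 ∪ Patch 2| = 20 − 2 = 18.00.

18.00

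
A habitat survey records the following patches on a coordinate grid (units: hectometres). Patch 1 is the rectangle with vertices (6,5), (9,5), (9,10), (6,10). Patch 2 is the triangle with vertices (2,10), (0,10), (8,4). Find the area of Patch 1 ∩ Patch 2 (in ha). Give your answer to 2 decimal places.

The intersection is the polygon with vertices (6,6), (7,5), (6.667,5), (6,5.5).
By the shoelace formula its area is 0.33.

0.33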